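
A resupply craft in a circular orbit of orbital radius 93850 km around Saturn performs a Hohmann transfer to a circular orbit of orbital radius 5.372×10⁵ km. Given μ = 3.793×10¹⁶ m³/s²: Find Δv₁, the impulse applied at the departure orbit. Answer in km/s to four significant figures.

Δv ≈ 6.128 km/s

r₁ = 93850 km = 9.385×10⁷ m.
r₂ = 5.372×10⁵ km = 5.372×10⁸ m.
Transfer ellipse a_t = (r₁ + r₂)/2 = 3.155×10⁸ m.
At r₁: circular v_c1 = √(μ/r₁) = 20100 m/s; transfer-perikrone v_p = √[μ(2/r₁ − 1/a_t)] = 26230 m/s.
Δv₁ = v_p − v_c1 = 6128 m/s.
= 6.128 km/s.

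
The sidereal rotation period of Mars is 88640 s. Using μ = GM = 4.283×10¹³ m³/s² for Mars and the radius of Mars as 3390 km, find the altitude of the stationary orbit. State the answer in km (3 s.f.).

h_sync ≈ 17000 km

A synchronous orbit has period T, so by Kepler's third law a = (μT²/4π²)^(1/3).
μT²/4π² = 4.283×10¹³ × (8.864×10⁴)² / 39.48 = 8.524×10²¹ m³.
a = 2.043×10⁷ m = 20428 km.
Altitude h = a − R = 20428 − 3390 = 17038 km.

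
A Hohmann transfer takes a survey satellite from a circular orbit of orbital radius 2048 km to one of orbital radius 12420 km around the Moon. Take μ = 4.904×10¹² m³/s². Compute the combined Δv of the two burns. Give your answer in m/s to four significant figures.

Δv_total ≈ 774.2 m/s

r₁ = 2048 km = 2.048×10⁶ m.
r₂ = 12420 km = 1.242×10⁷ m.
Transfer ellipse a_t = (r₁ + r₂)/2 = 7.234×10⁶ m.
At r₁: circular v_c1 = √(μ/r₁) = 1547 m/s; transfer-perilune v_p = √[μ(2/r₁ − 1/a_t)] = 2028 m/s.
Δv₁ = v_p − v_c1 = 480.2 m/s.
At r₂: circular v_c2 = √(μ/r₂) = 628.4 m/s; transfer-apolune v_a = √[μ(2/r₂ − 1/a_t)] = 334.3 m/s.
Δv₂ = v_c2 − v_a = 294.0 m/s.
Total Δv = Δv₁ + Δv₂ = 774.2 m/s.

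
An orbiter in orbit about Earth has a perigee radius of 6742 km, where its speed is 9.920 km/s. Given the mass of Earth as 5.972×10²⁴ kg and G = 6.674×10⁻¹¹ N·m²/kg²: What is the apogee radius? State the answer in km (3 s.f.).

apogee radius ≈ 33500 km

μ = GM = 6.674×10⁻¹¹ × 5.972×10²⁴ = 3.986×10¹⁴ m³/s².
r_p = 6.742×10⁶ m.
Specific energy ε = v²/2 − μ/r = -9.914×10⁶ J/kg, so a = −μ/(2ε) = 2.010×10⁷ m.
The apsides satisfy r_p + r_a = 2a, so the apogee radius is 2a − r_p = 3.346×10⁷ m = 33459 km.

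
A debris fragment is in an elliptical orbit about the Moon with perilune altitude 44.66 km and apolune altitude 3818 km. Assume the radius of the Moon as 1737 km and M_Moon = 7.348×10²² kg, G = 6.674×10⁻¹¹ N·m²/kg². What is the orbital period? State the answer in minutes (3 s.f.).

T ≈ 332 minutes

μ = GM = 6.674×10⁻¹¹ × 7.348×10²² = 4.904×10¹² m³/s².
r_p = 1737 + 44.66 = 1781.7 km = 1.7817×10⁶ m.
r_a = 1737 + 3818 = 5555.0 km = 5.5550×10⁶ m.
Semi-major axis a = (r_p + r_a)/2 = (1781.7 + 5555.0)/2 = 3668.3 km = 3.668×10⁶ m.
By Kepler's third law T = 2π√(a³/μ) = 2π × 3.173×10³ = 1.993×10⁴ s.
= 332.2 minutes.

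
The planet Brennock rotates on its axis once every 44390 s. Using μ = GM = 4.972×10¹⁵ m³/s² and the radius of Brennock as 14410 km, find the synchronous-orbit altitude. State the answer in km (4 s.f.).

h_sync ≈ 48430 km

A synchronous orbit has period T, so by Kepler's third law a = (μT²/4π²)^(1/3).
μT²/4π² = 4.972×10¹⁵ × (4.439×10⁴)² / 39.48 = 2.482×10²³ m³.
a = 6.284×10⁷ m = 62842 km.
Altitude h = a − R = 62842 − 14410 = 48432 km.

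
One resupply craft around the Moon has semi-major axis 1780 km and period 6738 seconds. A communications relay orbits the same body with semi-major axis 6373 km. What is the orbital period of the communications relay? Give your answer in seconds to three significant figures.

Kepler's third law: T² ∝ a³, so T₂ = T₁ (a₂/a₁)^(3/2).
a₂/a₁ = 3.580, (a₂/a₁)^(3/2) = 6.775.
T₂ = 6738 × 6.775 = 45650 seconds.

T₂ ≈ 45600 seconds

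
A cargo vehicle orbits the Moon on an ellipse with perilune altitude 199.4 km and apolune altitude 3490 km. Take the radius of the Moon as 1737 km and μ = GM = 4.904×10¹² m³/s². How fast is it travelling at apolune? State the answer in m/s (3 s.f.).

r_p = 1737 + 199.4 = 1936.4 km = 1.9364×10⁶ m.
r_a = 1737 + 3490 = 5227.0 km = 5.2270×10⁶ m.
Semi-major axis a = (r_p + r_a)/2 = 3581.7 km = 3.582×10⁶ m.
Vis-viva: v² = μ(2/r − 1/a) = 4.904×10¹² × (3.826×10⁻⁷ − 2.792×10⁻⁷) = 5.072×10⁵ m²/s².
v = 712.2 m/s.

v ≈ 712 m/s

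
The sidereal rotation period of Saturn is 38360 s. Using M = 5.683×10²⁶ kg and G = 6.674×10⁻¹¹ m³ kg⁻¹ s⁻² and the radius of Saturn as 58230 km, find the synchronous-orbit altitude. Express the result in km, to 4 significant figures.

μ = GM = 6.674×10⁻¹¹ × 5.683×10²⁶ = 3.793×10¹⁶ m³/s².
A synchronous orbit has period T, so by Kepler's third law a = (μT²/4π²)^(1/3).
μT²/4π² = 3.793×10¹⁶ × (3.836×10⁴)² / 39.48 = 1.414×10²⁴ m³.
a = 1.122×10⁸ m = 1.1223×10⁵ km.
Altitude h = a − R = 1.1223×10⁵ − 58230 = 54003 km.

h_sync ≈ 54000 km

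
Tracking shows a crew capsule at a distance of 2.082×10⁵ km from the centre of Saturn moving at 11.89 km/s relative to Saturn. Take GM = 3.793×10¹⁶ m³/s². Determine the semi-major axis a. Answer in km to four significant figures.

a ≈ 1.701×10⁵ km

r = 2.082×10⁸ m.
Specific orbital energy ε = v²/2 − μ/r = (11890)²/2 − 3.793×10¹⁶/2.082×10⁸ = -1.115×10⁸ J/kg.
Since ε = −μ/(2a), a = −μ/(2ε) = 1.701×10⁸ m = 1.7010×10⁵ km.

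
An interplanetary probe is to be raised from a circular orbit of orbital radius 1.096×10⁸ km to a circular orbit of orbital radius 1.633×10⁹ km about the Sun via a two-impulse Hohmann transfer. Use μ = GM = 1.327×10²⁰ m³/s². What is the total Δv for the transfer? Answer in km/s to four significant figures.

r₁ = 1.096×10⁸ km = 1.096×10¹¹ m.
r₂ = 1.633×10⁹ km = 1.633×10¹² m.
Transfer ellipse a_t = (r₁ + r₂)/2 = 8.713×10¹¹ m.
At r₁: circular v_c1 = √(μ/r₁) = 34800 m/s; transfer-perihelion v_p = √[μ(2/r₁ − 1/a_t)] = 47640 m/s.
Δv₁ = v_p − v_c1 = 12840 m/s.
At r₂: circular v_c2 = √(μ/r₂) = 9015 m/s; transfer-aphelion v_a = √[μ(2/r₂ − 1/a_t)] = 3197 m/s.
Δv₂ = v_c2 − v_a = 5817 m/s.
Total Δv = Δv₁ + Δv₂ = 18660 m/s = 18.66 km/s.

Δv_total ≈ 18.66 km/s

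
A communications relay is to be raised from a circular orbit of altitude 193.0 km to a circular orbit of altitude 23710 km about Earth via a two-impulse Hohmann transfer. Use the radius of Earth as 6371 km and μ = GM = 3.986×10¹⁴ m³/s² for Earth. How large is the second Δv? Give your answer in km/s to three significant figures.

r₁ = 6371 + 193.0 = 6564.0 km = 6.5640×10⁶ m.
r₂ = 6371 + 23710 = 30081 km = 3.0081×10⁷ m.
Transfer ellipse a_t = (r₁ + r₂)/2 = 1.832×10⁷ m.
At r₁: circular v_c1 = √(μ/r₁) = 7793 m/s; transfer-perigee v_p = √[μ(2/r₁ − 1/a_t)] = 9985 m/s.
At r₂: circular v_c2 = √(μ/r₂) = 3640 m/s; transfer-apogee v_a = √[μ(2/r₂ − 1/a_t)] = 2179 m/s.
Δv₂ = v_c2 − v_a = 1461 m/s.
= 1.461 km/s.

Δv ≈ 1.46 km/s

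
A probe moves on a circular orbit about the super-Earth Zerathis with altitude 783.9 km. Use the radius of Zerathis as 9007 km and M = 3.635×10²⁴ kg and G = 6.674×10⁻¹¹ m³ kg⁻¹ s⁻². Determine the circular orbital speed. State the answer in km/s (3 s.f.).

v ≈ 4.98 km/s

μ = GM = 6.674×10⁻¹¹ × 3.635×10²⁴ = 2.426×10¹⁴ m³/s².
r = 9007 + 783.9 = 9790.9 km = 9.7909×10⁶ m.
For a circular orbit v = √(μ/r) = √(2.426×10¹⁴ / 9.791×10⁶) = √(2.478×10⁷) = 4978 m/s.
That is 4.978 km/s.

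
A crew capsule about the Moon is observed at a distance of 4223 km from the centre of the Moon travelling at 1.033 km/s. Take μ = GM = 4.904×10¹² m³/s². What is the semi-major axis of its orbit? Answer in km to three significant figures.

a ≈ 3910 km

r = 4.223×10⁶ m.
Specific orbital energy ε = v²/2 − μ/r = (1033)²/2 − 4.904×10¹²/4.223×10⁶ = -6.277×10⁵ J/kg.
Since ε = −μ/(2a), a = −μ/(2ε) = 3.906×10⁶ m = 3906.2 km.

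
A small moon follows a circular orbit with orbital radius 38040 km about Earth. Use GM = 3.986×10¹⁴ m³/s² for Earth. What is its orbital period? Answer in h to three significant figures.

T ≈ 20.5 h

r = 38040 km = 3.804×10⁷ m.
Kepler's third law: T = 2π√(r³/μ) = 2π√((3.804×10⁷)³ / 3.986×10¹⁴).
r³/μ = 1.381×10⁸ s², so T = 2π × 1.175×10⁴ = 7.384×10⁴ s.
Converting: 7.384×10⁴ s ÷ 3600 = 20.51 h.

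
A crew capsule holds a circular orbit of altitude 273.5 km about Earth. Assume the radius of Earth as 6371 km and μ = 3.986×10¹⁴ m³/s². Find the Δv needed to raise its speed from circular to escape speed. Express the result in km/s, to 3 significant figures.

Δv ≈ 3.21 km/s

r = 6371 + 273.5 = 6644.5 km = 6.6445×10⁶ m.
Circular speed v_c = √(μ/r) = 7745 m/s.
Escape speed v_esc = √(2μ/r) = √2 × v_c = 10950 m/s.
Δv = v_esc − v_c = 3208 m/s = 3.208 km/s.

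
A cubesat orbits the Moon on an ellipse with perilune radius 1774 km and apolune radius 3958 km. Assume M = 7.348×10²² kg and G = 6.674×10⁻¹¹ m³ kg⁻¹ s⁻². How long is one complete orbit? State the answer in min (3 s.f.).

μ = GM = 6.674×10⁻¹¹ × 7.348×10²² = 4.904×10¹² m³/s².
Semi-major axis a = (r_p + r_a)/2 = (1774.0 + 3958.0)/2 = 2866.0 km = 2.866×10⁶ m.
By Kepler's third law T = 2π√(a³/μ) = 2π × 2.191×10³ = 1.377×10⁴ s.
= 229.4 min.

T ≈ 229 min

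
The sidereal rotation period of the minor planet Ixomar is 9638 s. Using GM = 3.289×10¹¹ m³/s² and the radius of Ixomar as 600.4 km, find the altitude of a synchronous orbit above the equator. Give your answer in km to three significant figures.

A synchronous orbit has period T, so by Kepler's third law a = (μT²/4π²)^(1/3).
μT²/4π² = 3.289×10¹¹ × (9.638×10³)² / 39.48 = 7.739×10¹⁷ m³.
a = 9.181×10⁵ m = 918.11 km.
Altitude h = a − R = 918.11 − 600.4 = 317.71 km.

h_sync ≈ 318 km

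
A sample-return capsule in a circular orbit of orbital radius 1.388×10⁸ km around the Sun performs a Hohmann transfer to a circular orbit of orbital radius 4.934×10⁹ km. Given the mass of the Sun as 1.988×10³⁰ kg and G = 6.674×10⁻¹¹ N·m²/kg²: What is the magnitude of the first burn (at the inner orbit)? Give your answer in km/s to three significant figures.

Δv ≈ 12.2 km/s

μ = GM = 6.674×10⁻¹¹ × 1.988×10³⁰ = 1.327×10²⁰ m³/s².
r₁ = 1.388×10⁸ km = 1.388×10¹¹ m.
r₂ = 4.934×10⁹ km = 4.934×10¹² m.
Transfer ellipse a_t = (r₁ + r₂)/2 = 2.536×10¹² m.
At r₁: circular v_c1 = √(μ/r₁) = 30920 m/s; transfer-perihelion v_p = √[μ(2/r₁ − 1/a_t)] = 43120 m/s.
Δv₁ = v_p − v_c1 = 12200 m/s.
= 12.20 km/s.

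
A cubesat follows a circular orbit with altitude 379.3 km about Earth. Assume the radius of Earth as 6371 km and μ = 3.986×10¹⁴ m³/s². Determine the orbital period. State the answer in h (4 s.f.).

T ≈ 1.533 h

r = 6371 + 379.3 = 6750.3 km = 6.7503×10⁶ m.
Kepler's third law: T = 2π√(r³/μ) = 2π√((6.750×10⁶)³ / 3.986×10¹⁴).
r³/μ = 7.717×10⁵ s², so T = 2π × 8.784×10² = 5.519×10³ s.
Converting: 5.519×10³ s ÷ 3600 = 1.533 h.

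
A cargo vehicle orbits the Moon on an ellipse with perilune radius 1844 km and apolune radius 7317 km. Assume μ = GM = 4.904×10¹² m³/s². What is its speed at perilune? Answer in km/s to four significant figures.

Semi-major axis a = (r_p + r_a)/2 = 4580.5 km = 4.580×10⁶ m.
Vis-viva: v² = μ(2/r − 1/a) = 4.904×10¹² × (1.085×10⁻⁶ − 2.183×10⁻⁷) = 4.248×10⁶ m²/s².
v = 2061 m/s = 2.061 km/s.

v ≈ 2.061 km/s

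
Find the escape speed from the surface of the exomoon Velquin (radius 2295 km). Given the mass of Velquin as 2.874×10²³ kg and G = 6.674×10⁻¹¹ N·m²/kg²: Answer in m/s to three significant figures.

μ = GM = 6.674×10⁻¹¹ × 2.874×10²³ = 1.918×10¹³ m³/s².
r = R = 2.295×10⁶ m.
Escape speed v_esc = √(2μ/r) = √(2 × 1.918×10¹³ / 2.295×10⁶) = √(1.672×10⁷) = 4088 m/s.

v_esc ≈ 4090 m/s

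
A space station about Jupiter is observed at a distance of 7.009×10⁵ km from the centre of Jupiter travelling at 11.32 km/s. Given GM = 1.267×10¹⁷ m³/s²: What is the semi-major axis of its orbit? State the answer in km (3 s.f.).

a ≈ 5.43×10⁵ km

r = 7.009×10⁸ m.
Vis-viva rearranged: 1/a = 2/r − v²/μ = 2.853×10⁻⁹ − 1.011×10⁻⁹ = 1.842×10⁻⁹ m⁻¹.
a = 5.429×10⁸ m = 5.4286×10⁵ km.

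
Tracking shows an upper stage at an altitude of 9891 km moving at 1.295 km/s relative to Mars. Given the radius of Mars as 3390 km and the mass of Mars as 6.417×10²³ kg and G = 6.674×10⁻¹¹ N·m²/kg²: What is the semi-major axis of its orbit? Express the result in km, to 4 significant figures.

a ≈ 8974 km

μ = GM = 6.674×10⁻¹¹ × 6.417×10²³ = 4.283×10¹³ m³/s².
r = 3390 + 9891 = 13281 km = 1.328×10⁷ m.
Vis-viva rearranged: 1/a = 2/r − v²/μ = 1.506×10⁻⁷ − 3.916×10⁻⁸ = 1.114×10⁻⁷ m⁻¹.
a = 8.974×10⁶ m = 8974.0 km.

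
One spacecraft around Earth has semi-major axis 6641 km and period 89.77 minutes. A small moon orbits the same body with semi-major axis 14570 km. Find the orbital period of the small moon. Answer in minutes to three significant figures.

Kepler's third law: T² ∝ a³, so T₂ = T₁ (a₂/a₁)^(3/2).
a₂/a₁ = 2.194, (a₂/a₁)^(3/2) = 3.250.
T₂ = 89.77 × 3.250 = 291.7 minutes.

T₂ ≈ 292 minutes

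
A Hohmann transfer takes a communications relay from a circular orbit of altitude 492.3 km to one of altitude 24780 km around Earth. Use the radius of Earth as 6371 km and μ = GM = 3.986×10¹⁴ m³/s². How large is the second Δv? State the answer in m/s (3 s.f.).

r₁ = 6371 + 492.3 = 6863.3 km = 6.8633×10⁶ m.
r₂ = 6371 + 24780 = 31151 km = 3.1151×10⁷ m.
Transfer ellipse a_t = (r₁ + r₂)/2 = 1.901×10⁷ m.
At r₁: circular v_c1 = √(μ/r₁) = 7621 m/s; transfer-perigee v_p = √[μ(2/r₁ − 1/a_t)] = 9756 m/s.
At r₂: circular v_c2 = √(μ/r₂) = 3577 m/s; transfer-apogee v_a = √[μ(2/r₂ − 1/a_t)] = 2150 m/s.
Δv₂ = v_c2 − v_a = 1428 m/s.

Δv ≈ 1430 m/s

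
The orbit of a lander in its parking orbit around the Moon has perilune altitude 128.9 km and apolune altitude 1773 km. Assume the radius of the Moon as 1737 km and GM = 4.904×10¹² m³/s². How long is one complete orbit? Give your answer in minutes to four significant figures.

T ≈ 208.4 minutes

r_p = 1737 + 128.9 = 1865.9 km = 1.8659×10⁶ m.
r_a = 1737 + 1773 = 3510.0 km = 3.5100×10⁶ m.
Semi-major axis a = (r_p + r_a)/2 = (1865.9 + 3510.0)/2 = 2687.9 km = 2.688×10⁶ m.
By Kepler's third law T = 2π√(a³/μ) = 2π × 1.990×10³ = 1.250×10⁴ s.
= 208.4 minutes.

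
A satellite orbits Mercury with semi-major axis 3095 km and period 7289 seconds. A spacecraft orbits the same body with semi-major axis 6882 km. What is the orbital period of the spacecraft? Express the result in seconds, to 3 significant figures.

Kepler's third law: T² ∝ a³, so T₂ = T₁ (a₂/a₁)^(3/2).
a₂/a₁ = 2.224, (a₂/a₁)^(3/2) = 3.316.
T₂ = 7289 × 3.316 = 24170 seconds.

T₂ ≈ 24200 seconds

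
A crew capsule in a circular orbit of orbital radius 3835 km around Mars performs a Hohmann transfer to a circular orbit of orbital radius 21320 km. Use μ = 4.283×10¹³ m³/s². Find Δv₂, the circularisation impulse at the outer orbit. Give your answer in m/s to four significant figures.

Δv ≈ 634.7 m/s

r₁ = 3835 km = 3.835×10⁶ m.
r₂ = 21320 km = 2.132×10⁷ m.
Transfer ellipse a_t = (r₁ + r₂)/2 = 1.258×10⁷ m.
At r₁: circular v_c1 = √(μ/r₁) = 3342 m/s; transfer-periapsis v_p = √[μ(2/r₁ − 1/a_t)] = 4351 m/s.
At r₂: circular v_c2 = √(μ/r₂) = 1417 m/s; transfer-apoapsis v_a = √[μ(2/r₂ − 1/a_t)] = 782.6 m/s.
Δv₂ = v_c2 − v_a = 634.7 m/s.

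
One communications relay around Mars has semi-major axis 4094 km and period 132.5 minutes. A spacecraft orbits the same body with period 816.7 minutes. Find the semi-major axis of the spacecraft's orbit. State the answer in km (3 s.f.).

a₂ ≈ 13800 km

Kepler's third law: a³ ∝ T², so a₂ = a₁ (T₂/T₁)^(2/3).
T₂/T₁ = 6.164, (T₂/T₁)^(2/3) = 3.362.
a₂ = 4094 × 3.362 = 13760 km.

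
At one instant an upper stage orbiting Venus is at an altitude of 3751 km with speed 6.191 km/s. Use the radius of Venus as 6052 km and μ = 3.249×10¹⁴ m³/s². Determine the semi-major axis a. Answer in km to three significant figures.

r = 6052 + 3751 = 9803.0 km = 9.803×10⁶ m.
Vis-viva rearranged: 1/a = 2/r − v²/μ = 2.040×10⁻⁷ − 1.180×10⁻⁷ = 8.605×10⁻⁸ m⁻¹.
a = 1.162×10⁷ m = 11621 km.

a ≈ 11600 km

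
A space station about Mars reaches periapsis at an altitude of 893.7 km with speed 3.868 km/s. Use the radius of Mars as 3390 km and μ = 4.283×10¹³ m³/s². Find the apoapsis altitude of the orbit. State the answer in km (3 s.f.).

r_p = 3390 + 893.7 = 4283.7 km = 4.284×10⁶ m.
Specific energy ε = v²/2 − μ/r = -2.518×10⁶ J/kg, so a = −μ/(2ε) = 8.506×10⁶ m.
The apsides satisfy r_p + r_a = 2a, so the apoapsis radius is 2a − r_p = 1.273×10⁷ m = 12728 km.
Apoapsis altitude = 12728 − 3390 = 9338.2 km.

apoapsis altitude ≈ 9340 km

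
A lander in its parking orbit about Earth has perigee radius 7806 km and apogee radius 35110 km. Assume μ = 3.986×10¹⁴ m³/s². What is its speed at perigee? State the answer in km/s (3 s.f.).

Semi-major axis a = (r_p + r_a)/2 = 21458 km = 2.146×10⁷ m.
Vis-viva: v² = μ(2/r − 1/a) = 3.986×10¹⁴ × (2.562×10⁻⁷ − 4.660×10⁻⁸) = 8.355×10⁷ m²/s².
v = 9141 m/s = 9.141 km/s.

v ≈ 9.14 km/s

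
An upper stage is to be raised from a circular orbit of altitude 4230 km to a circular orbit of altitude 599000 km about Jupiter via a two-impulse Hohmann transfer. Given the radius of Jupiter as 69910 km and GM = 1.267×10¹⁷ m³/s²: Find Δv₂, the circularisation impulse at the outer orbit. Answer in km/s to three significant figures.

Δv ≈ 7.61 km/s

r₁ = 69910 + 4230 = 74140 km = 7.4140×10⁷ m.
r₂ = 69910 + 599000 = 668910 km = 6.6891×10⁸ m.
Transfer ellipse a_t = (r₁ + r₂)/2 = 3.715×10⁸ m.
At r₁: circular v_c1 = √(μ/r₁) = 41340 m/s; transfer-perijove v_p = √[μ(2/r₁ − 1/a_t)] = 55470 m/s.
At r₂: circular v_c2 = √(μ/r₂) = 13760 m/s; transfer-apojove v_a = √[μ(2/r₂ − 1/a_t)] = 6148 m/s.
Δv₂ = v_c2 − v_a = 7615 m/s.
= 7.615 km/s.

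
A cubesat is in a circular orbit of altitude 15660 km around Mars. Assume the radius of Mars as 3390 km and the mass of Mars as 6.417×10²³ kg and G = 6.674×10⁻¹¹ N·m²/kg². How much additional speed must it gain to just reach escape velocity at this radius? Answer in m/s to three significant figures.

Δv ≈ 621 m/s

μ = GM = 6.674×10⁻¹¹ × 6.417×10²³ = 4.283×10¹³ m³/s².
r = 3390 + 15660 = 19050 km = 1.9050×10⁷ m.
Circular speed v_c = √(μ/r) = 1499 m/s.
Escape speed v_esc = √(2μ/r) = √2 × v_c = 2120 m/s.
Δv = v_esc − v_c = 621.1 m/s.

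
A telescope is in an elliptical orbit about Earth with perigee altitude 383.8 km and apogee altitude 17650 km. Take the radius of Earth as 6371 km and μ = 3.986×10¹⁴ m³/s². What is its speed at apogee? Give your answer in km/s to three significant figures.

v ≈ 2.70 km/s

r_p = 6371 + 383.8 = 6754.8 km = 6.7548×10⁶ m.
r_a = 6371 + 17650 = 24021 km = 2.4021×10⁷ m.
Semi-major axis a = (r_p + r_a)/2 = 15388 km = 1.539×10⁷ m.
Vis-viva: v² = μ(2/r − 1/a) = 3.986×10¹⁴ × (8.326×10⁻⁸ − 6.499×10⁻⁸) = 7.284×10⁶ m²/s².
v = 2699 m/s = 2.699 km/s.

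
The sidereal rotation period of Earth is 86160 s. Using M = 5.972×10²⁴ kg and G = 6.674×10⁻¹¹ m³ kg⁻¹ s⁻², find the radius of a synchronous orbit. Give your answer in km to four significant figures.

r_sync ≈ 42160 km

μ = GM = 6.674×10⁻¹¹ × 5.972×10²⁴ = 3.986×10¹⁴ m³/s².
A synchronous orbit has period T, so by Kepler's third law a = (μT²/4π²)^(1/3).
μT²/4π² = 3.986×10¹⁴ × (8.616×10⁴)² / 39.48 = 7.495×10²² m³.
a = 4.216×10⁷ m = 42162 km.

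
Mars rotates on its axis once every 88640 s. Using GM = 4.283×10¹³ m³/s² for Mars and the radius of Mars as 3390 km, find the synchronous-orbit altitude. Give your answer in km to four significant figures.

h_sync ≈ 17040 km

A synchronous orbit has period T, so by Kepler's third law a = (μT²/4π²)^(1/3).
μT²/4π² = 4.283×10¹³ × (8.864×10⁴)² / 39.48 = 8.524×10²¹ m³.
a = 2.043×10⁷ m = 20428 km.
Altitude h = a − R = 20428 − 3390 = 17038 km.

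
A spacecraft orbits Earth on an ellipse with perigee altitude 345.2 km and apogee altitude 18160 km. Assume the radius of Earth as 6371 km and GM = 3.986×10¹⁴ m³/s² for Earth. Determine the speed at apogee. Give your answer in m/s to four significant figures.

v ≈ 2643 m/s

r_p = 6371 + 345.2 = 6716.2 km = 6.7162×10⁶ m.
r_a = 6371 + 18160 = 24531 km = 2.4531×10⁷ m.
Semi-major axis a = (r_p + r_a)/2 = 15624 km = 1.562×10⁷ m.
Vis-viva: v² = μ(2/r − 1/a) = 3.986×10¹⁴ × (8.153×10⁻⁸ − 6.401×10⁻⁸) = 6.985×10⁶ m²/s².
v = 2643 m/s.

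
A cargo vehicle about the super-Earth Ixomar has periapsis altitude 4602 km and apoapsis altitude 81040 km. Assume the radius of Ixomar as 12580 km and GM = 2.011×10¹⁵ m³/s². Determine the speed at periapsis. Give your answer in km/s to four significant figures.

v ≈ 14.06 km/s

r_p = 12580 + 4602 = 17182 km = 1.7182×10⁷ m.
r_a = 12580 + 81040 = 93620 km = 9.3620×10⁷ m.
Semi-major axis a = (r_p + r_a)/2 = 55401 km = 5.540×10⁷ m.
Vis-viva: v² = μ(2/r − 1/a) = 2.011×10¹⁵ × (1.164×10⁻⁷ − 1.805×10⁻⁸) = 1.978×10⁸ m²/s².
v = 14060 m/s = 14.06 km/s.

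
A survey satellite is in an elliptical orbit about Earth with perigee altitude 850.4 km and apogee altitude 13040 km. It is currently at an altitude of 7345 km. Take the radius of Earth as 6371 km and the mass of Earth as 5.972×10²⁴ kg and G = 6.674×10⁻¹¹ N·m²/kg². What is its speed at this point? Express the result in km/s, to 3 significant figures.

v ≈ 5.31 km/s

μ = GM = 6.674×10⁻¹¹ × 5.972×10²⁴ = 3.986×10¹⁴ m³/s².
r_p = 6371 + 850.4 = 7221.4 km = 7.2214×10⁶ m.
r_a = 6371 + 13040 = 19411 km = 1.9411×10⁷ m.
r = 6371 + 7345 = 13716 km = 1.372×10⁷ m.
Semi-major axis a = (r_p + r_a)/2 = 13316 km = 1.332×10⁷ m.
Vis-viva: v² = μ(2/r − 1/a) = 3.986×10¹⁴ × (1.458×10⁻⁷ − 7.510×10⁻⁸) = 2.819×10⁷ m²/s².
v = 5309 m/s = 5.309 km/s.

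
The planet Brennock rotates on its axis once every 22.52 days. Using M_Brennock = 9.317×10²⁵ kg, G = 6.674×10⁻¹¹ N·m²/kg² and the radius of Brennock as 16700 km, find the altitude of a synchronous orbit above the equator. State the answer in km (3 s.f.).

μ = GM = 6.674×10⁻¹¹ × 9.317×10²⁵ = 6.218×10¹⁵ m³/s².
T = 22.52 days = 1.946×10⁶ s.
A synchronous orbit has period T, so by Kepler's third law a = (μT²/4π²)^(1/3).
μT²/4π² = 6.218×10¹⁵ × (1.946×10⁶)² / 39.48 = 5.963×10²⁶ m³.
a = 8.417×10⁸ m = 8.4170×10⁵ km.
Altitude h = a − R = 8.4170×10⁵ − 16700 = 8.2500×10⁵ km.

h_sync ≈ 8.25×10⁵ km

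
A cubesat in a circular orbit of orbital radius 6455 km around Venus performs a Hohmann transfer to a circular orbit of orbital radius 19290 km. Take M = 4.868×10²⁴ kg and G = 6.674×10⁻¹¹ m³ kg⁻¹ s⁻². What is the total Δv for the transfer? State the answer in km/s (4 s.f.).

Δv_total ≈ 2.788 km/s

μ = GM = 6.674×10⁻¹¹ × 4.868×10²⁴ = 3.249×10¹⁴ m³/s².
r₁ = 6455 km = 6.455×10⁶ m.
r₂ = 19290 km = 1.929×10⁷ m.
Transfer ellipse a_t = (r₁ + r₂)/2 = 1.287×10⁷ m.
At r₁: circular v_c1 = √(μ/r₁) = 7094 m/s; transfer-periapsis v_p = √[μ(2/r₁ − 1/a_t)] = 8685 m/s.
Δv₁ = v_p − v_c1 = 1590 m/s.
At r₂: circular v_c2 = √(μ/r₂) = 4104 m/s; transfer-apoapsis v_a = √[μ(2/r₂ − 1/a_t)] = 2906 m/s.
Δv₂ = v_c2 − v_a = 1198 m/s.
Total Δv = Δv₁ + Δv₂ = 2788 m/s = 2.788 km/s.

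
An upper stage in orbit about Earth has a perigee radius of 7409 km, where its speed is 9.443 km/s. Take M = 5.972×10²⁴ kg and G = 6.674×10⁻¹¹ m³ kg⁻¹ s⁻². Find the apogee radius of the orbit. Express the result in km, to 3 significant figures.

apogee radius ≈ 35900 km

μ = GM = 6.674×10⁻¹¹ × 5.972×10²⁴ = 3.986×10¹⁴ m³/s².
r_p = 7.409×10⁶ m.
Specific energy ε = v²/2 − μ/r = -9.210×10⁶ J/kg, so a = −μ/(2ε) = 2.164×10⁷ m.
The apsides satisfy r_p + r_a = 2a, so the apogee radius is 2a − r_p = 3.586×10⁷ m = 35865 km.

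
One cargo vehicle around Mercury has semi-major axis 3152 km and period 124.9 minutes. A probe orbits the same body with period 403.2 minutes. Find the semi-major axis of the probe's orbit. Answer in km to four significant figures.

Kepler's third law: a³ ∝ T², so a₂ = a₁ (T₂/T₁)^(2/3).
T₂/T₁ = 3.228, (T₂/T₁)^(2/3) = 2.184.
a₂ = 3152 × 2.184 = 6885 km.

a₂ ≈ 6885 km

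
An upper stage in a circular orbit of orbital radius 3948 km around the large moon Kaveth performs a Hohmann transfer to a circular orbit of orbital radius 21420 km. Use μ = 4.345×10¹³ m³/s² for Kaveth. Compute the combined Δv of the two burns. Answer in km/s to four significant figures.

Δv_total ≈ 1.623 km/s

r₁ = 3948 km = 3.948×10⁶ m.
r₂ = 21420 km = 2.142×10⁷ m.
Transfer ellipse a_t = (r₁ + r₂)/2 = 1.268×10⁷ m.
At r₁: circular v_c1 = √(μ/r₁) = 3317 m/s; transfer-periapsis v_p = √[μ(2/r₁ − 1/a_t)] = 4311 m/s.
Δv₁ = v_p − v_c1 = 993.6 m/s.
At r₂: circular v_c2 = √(μ/r₂) = 1424 m/s; transfer-apoapsis v_a = √[μ(2/r₂ − 1/a_t)] = 794.6 m/s.
Δv₂ = v_c2 − v_a = 629.7 m/s.
Total Δv = Δv₁ + Δv₂ = 1623 m/s = 1.623 km/s.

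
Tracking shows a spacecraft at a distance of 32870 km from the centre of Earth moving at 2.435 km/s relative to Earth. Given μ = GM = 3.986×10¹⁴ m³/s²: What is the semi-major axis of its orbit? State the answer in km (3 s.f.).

r = 3.287×10⁷ m.
Vis-viva rearranged: 1/a = 2/r − v²/μ = 6.085×10⁻⁸ − 1.488×10⁻⁸ = 4.597×10⁻⁸ m⁻¹.
a = 2.175×10⁷ m = 21753 km.

a ≈ 21800 km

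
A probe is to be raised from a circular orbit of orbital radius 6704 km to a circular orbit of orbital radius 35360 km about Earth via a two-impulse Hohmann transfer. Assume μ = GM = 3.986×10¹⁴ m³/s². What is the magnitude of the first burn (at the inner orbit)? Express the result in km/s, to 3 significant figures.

Δv ≈ 2.29 km/s

r₁ = 6704 km = 6.704×10⁶ m.
r₂ = 35360 km = 3.536×10⁷ m.
Transfer ellipse a_t = (r₁ + r₂)/2 = 2.103×10⁷ m.
At r₁: circular v_c1 = √(μ/r₁) = 7711 m/s; transfer-perigee v_p = √[μ(2/r₁ − 1/a_t)] = 9998 m/s.
Δv₁ = v_p − v_c1 = 2287 m/s.
= 2.287 km/s.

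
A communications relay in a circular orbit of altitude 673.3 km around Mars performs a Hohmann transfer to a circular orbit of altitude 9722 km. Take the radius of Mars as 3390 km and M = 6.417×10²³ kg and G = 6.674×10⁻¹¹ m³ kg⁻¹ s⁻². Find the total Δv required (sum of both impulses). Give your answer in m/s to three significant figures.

Δv_total ≈ 1330 m/s

μ = GM = 6.674×10⁻¹¹ × 6.417×10²³ = 4.283×10¹³ m³/s².
r₁ = 3390 + 673.3 = 4063.3 km = 4.0633×10⁶ m.
r₂ = 3390 + 9722 = 13112 km = 1.3112×10⁷ m.
Transfer ellipse a_t = (r₁ + r₂)/2 = 8.588×10⁶ m.
At r₁: circular v_c1 = √(μ/r₁) = 3247 m/s; transfer-periapsis v_p = √[μ(2/r₁ − 1/a_t)] = 4012 m/s.
Δv₁ = v_p − v_c1 = 765.1 m/s.
At r₂: circular v_c2 = √(μ/r₂) = 1807 m/s; transfer-apoapsis v_a = √[μ(2/r₂ − 1/a_t)] = 1243 m/s.
Δv₂ = v_c2 − v_a = 564.1 m/s.
Total Δv = Δv₁ + Δv₂ = 1329 m/s.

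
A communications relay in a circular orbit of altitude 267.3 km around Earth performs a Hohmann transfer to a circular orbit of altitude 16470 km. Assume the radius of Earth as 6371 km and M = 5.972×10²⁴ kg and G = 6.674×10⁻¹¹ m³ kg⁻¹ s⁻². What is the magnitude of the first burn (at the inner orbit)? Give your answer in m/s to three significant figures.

μ = GM = 6.674×10⁻¹¹ × 5.972×10²⁴ = 3.986×10¹⁴ m³/s².
r₁ = 6371 + 267.3 = 6638.3 km = 6.6383×10⁶ m.
r₂ = 6371 + 16470 = 22841 km = 2.2841×10⁷ m.
Transfer ellipse a_t = (r₁ + r₂)/2 = 1.474×10⁷ m.
At r₁: circular v_c1 = √(μ/r₁) = 7749 m/s; transfer-perigee v_p = √[μ(2/r₁ − 1/a_t)] = 9646 m/s.
Δv₁ = v_p − v_c1 = 1897 m/s.

Δv ≈ 1900 m/s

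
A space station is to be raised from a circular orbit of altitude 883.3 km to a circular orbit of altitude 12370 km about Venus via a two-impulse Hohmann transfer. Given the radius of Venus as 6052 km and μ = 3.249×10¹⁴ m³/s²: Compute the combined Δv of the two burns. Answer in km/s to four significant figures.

Δv_total ≈ 2.499 km/s

r₁ = 6052 + 883.3 = 6935.3 km = 6.9353×10⁶ m.
r₂ = 6052 + 12370 = 18422 km = 1.8422×10⁷ m.
Transfer ellipse a_t = (r₁ + r₂)/2 = 1.268×10⁷ m.
At r₁: circular v_c1 = √(μ/r₁) = 6845 m/s; transfer-periapsis v_p = √[μ(2/r₁ − 1/a_t)] = 8250 m/s.
Δv₁ = v_p − v_c1 = 1406 m/s.
At r₂: circular v_c2 = √(μ/r₂) = 4200 m/s; transfer-apoapsis v_a = √[μ(2/r₂ − 1/a_t)] = 3106 m/s.
Δv₂ = v_c2 − v_a = 1094 m/s.
Total Δv = Δv₁ + Δv₂ = 2499 m/s = 2.499 km/s.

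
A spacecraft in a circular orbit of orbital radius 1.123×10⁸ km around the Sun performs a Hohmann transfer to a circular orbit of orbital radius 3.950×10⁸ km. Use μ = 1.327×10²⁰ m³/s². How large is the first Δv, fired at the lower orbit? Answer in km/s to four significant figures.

r₁ = 1.123×10⁸ km = 1.123×10¹¹ m.
r₂ = 3.950×10⁸ km = 3.950×10¹¹ m.
Transfer ellipse a_t = (r₁ + r₂)/2 = 2.536×10¹¹ m.
At r₁: circular v_c1 = √(μ/r₁) = 34380 m/s; transfer-perihelion v_p = √[μ(2/r₁ − 1/a_t)] = 42900 m/s.
Δv₁ = v_p − v_c1 = 8522 m/s.
= 8.522 km/s.

Δv ≈ 8.522 km/s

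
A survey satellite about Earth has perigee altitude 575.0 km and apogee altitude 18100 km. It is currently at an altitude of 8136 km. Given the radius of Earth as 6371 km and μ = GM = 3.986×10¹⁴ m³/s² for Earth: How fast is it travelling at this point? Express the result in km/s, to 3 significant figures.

v ≈ 5.44 km/s

r_p = 6371 + 575.0 = 6946.0 km = 6.9460×10⁶ m.
r_a = 6371 + 18100 = 24471 km = 2.4471×10⁷ m.
r = 6371 + 8136 = 14507 km = 1.451×10⁷ m.
Semi-major axis a = (r_p + r_a)/2 = 15708 km = 1.571×10⁷ m.
Vis-viva: v² = μ(2/r − 1/a) = 3.986×10¹⁴ × (1.379×10⁻⁷ − 6.366×10⁻⁸) = 2.958×10⁷ m²/s².
v = 5439 m/s = 5.439 km/s.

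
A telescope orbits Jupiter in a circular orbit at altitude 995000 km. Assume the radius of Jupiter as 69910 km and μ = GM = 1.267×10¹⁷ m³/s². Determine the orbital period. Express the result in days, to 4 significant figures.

r = 69910 + 995000 = 1064900 km = 1.0649×10⁹ m.
Kepler's third law: T = 2π√(r³/μ) = 2π√((1.065×10⁹)³ / 1.267×10¹⁷).
r³/μ = 9.532×10⁹ s², so T = 2π × 9.763×10⁴ = 6.134×10⁵ s.
Converting: 6.134×10⁵ s ÷ 86400 = 7.100 days.

T ≈ 7.100 days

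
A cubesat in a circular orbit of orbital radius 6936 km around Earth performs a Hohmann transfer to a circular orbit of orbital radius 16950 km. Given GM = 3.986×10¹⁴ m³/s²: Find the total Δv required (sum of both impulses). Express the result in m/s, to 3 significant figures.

Δv_total ≈ 2600 m/s

r₁ = 6936 km = 6.936×10⁶ m.
r₂ = 16950 km = 1.695×10⁷ m.
Transfer ellipse a_t = (r₁ + r₂)/2 = 1.194×10⁷ m.
At r₁: circular v_c1 = √(μ/r₁) = 7581 m/s; transfer-perigee v_p = √[μ(2/r₁ − 1/a_t)] = 9031 m/s.
Δv₁ = v_p − v_c1 = 1450 m/s.
At r₂: circular v_c2 = √(μ/r₂) = 4849 m/s; transfer-apogee v_a = √[μ(2/r₂ − 1/a_t)] = 3696 m/s.
Δv₂ = v_c2 − v_a = 1154 m/s.
Total Δv = Δv₁ + Δv₂ = 2604 m/s.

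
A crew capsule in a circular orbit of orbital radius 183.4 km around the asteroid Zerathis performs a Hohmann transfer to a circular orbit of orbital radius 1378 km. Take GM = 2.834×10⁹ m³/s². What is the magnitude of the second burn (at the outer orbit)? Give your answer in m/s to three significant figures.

Δv ≈ 23.4 m/s

r₁ = 183.4 km = 1.834×10⁵ m.
r₂ = 1378 km = 1.378×10⁶ m.
Transfer ellipse a_t = (r₁ + r₂)/2 = 7.807×10⁵ m.
At r₁: circular v_c1 = √(μ/r₁) = 124.3 m/s; transfer-periapsis v_p = √[μ(2/r₁ − 1/a_t)] = 165.2 m/s.
At r₂: circular v_c2 = √(μ/r₂) = 45.35 m/s; transfer-apoapsis v_a = √[μ(2/r₂ − 1/a_t)] = 21.98 m/s.
Δv₂ = v_c2 − v_a = 23.37 m/s.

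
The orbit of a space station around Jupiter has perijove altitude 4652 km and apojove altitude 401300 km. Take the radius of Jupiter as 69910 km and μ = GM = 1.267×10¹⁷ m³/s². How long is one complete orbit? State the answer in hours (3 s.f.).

T ≈ 22.1 hours

r_p = 69910 + 4652 = 74562 km = 7.4562×10⁷ m.
r_a = 69910 + 401300 = 471210 km = 4.7121×10⁸ m.
Semi-major axis a = (r_p + r_a)/2 = (74562 + 4.7121×10⁵)/2 = 2.7289×10⁵ km = 2.729×10⁸ m.
By Kepler's third law T = 2π√(a³/μ) = 2π × 1.266×10⁴ = 7.957×10⁴ s.
= 22.10 hours.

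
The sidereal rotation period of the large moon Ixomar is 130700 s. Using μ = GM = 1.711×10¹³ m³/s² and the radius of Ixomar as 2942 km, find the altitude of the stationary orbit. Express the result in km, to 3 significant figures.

A synchronous orbit has period T, so by Kepler's third law a = (μT²/4π²)^(1/3).
μT²/4π² = 1.711×10¹³ × (1.307×10⁵)² / 39.48 = 7.404×10²¹ m³.
a = 1.949×10⁷ m = 19490 km.
Altitude h = a − R = 19490 − 2942 = 16548 km.

h_sync ≈ 16500 km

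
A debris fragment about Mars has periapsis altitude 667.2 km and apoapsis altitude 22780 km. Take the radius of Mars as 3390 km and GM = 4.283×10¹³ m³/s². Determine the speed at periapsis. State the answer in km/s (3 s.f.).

r_p = 3390 + 667.2 = 4057.2 km = 4.0572×10⁶ m.
r_a = 3390 + 22780 = 26170 km = 2.6170×10⁷ m.
Semi-major axis a = (r_p + r_a)/2 = 15114 km = 1.511×10⁷ m.
Vis-viva: v² = μ(2/r − 1/a) = 4.283×10¹³ × (4.930×10⁻⁷ − 6.617×10⁻⁸) = 1.828×10⁷ m²/s².
v = 4275 m/s = 4.275 km/s.

v ≈ 4.28 km/s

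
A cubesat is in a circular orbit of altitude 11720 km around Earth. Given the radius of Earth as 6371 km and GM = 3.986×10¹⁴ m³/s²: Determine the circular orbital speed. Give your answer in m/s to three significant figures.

v ≈ 4690 m/s

r = 6371 + 11720 = 18091 km = 1.8091×10⁷ m.
For a circular orbit v = √(μ/r) = √(3.986×10¹⁴ / 1.809×10⁷) = √(2.203×10⁷) = 4694 m/s.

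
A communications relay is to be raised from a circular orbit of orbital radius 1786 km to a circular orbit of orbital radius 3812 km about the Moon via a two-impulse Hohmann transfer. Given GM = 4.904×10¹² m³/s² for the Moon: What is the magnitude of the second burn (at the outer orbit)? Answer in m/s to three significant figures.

r₁ = 1786 km = 1.786×10⁶ m.
r₂ = 3812 km = 3.812×10⁶ m.
Transfer ellipse a_t = (r₁ + r₂)/2 = 2.799×10⁶ m.
At r₁: circular v_c1 = √(μ/r₁) = 1657 m/s; transfer-perilune v_p = √[μ(2/r₁ − 1/a_t)] = 1934 m/s.
At r₂: circular v_c2 = √(μ/r₂) = 1134 m/s; transfer-apolune v_a = √[μ(2/r₂ − 1/a_t)] = 906.0 m/s.
Δv₂ = v_c2 − v_a = 228.2 m/s.

Δv ≈ 228 m/s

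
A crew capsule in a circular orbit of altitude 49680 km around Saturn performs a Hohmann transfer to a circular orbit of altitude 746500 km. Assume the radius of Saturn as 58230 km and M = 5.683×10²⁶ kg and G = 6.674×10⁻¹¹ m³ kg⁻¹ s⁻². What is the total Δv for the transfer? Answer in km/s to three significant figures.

μ = GM = 6.674×10⁻¹¹ × 5.683×10²⁶ = 3.793×10¹⁶ m³/s².
r₁ = 58230 + 49680 = 107910 km = 1.0791×10⁸ m.
r₂ = 58230 + 746500 = 804730 km = 8.0473×10⁸ m.
Transfer ellipse a_t = (r₁ + r₂)/2 = 4.563×10⁸ m.
At r₁: circular v_c1 = √(μ/r₁) = 18750 m/s; transfer-perikrone v_p = √[μ(2/r₁ − 1/a_t)] = 24900 m/s.
Δv₁ = v_p − v_c1 = 6149 m/s.
At r₂: circular v_c2 = √(μ/r₂) = 6865 m/s; transfer-apokrone v_a = √[μ(2/r₂ − 1/a_t)] = 3339 m/s.
Δv₂ = v_c2 − v_a = 3527 m/s.
Total Δv = Δv₁ + Δv₂ = 9676 m/s = 9.676 km/s.

Δv_total ≈ 9.68 km/s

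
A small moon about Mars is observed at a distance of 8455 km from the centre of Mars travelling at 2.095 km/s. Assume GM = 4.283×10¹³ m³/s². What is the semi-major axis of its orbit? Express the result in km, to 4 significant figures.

a ≈ 7459 km

r = 8.455×10⁶ m.
Specific orbital energy ε = v²/2 − μ/r = (2095)²/2 − 4.283×10¹³/8.455×10⁶ = -2.871×10⁶ J/kg.
Since ε = −μ/(2a), a = −μ/(2ε) = 7.459×10⁶ m = 7458.7 km.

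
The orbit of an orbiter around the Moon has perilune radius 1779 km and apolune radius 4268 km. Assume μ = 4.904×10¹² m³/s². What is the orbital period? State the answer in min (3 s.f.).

Semi-major axis a = (r_p + r_a)/2 = (1779.0 + 4268.0)/2 = 3023.5 km = 3.024×10⁶ m.
By Kepler's third law T = 2π√(a³/μ) = 2π × 2.374×10³ = 1.492×10⁴ s.
= 248.6 min.

T ≈ 249 min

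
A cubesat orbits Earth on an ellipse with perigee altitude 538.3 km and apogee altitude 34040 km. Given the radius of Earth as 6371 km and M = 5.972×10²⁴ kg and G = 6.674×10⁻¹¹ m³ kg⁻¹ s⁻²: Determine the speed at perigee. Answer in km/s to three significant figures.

v ≈ 9.93 km/s

μ = GM = 6.674×10⁻¹¹ × 5.972×10²⁴ = 3.986×10¹⁴ m³/s².
r_p = 6371 + 538.3 = 6909.3 km = 6.9093×10⁶ m.
r_a = 6371 + 34040 = 40411 km = 4.0411×10⁷ m.
Semi-major axis a = (r_p + r_a)/2 = 23660 km = 2.366×10⁷ m.
Vis-viva: v² = μ(2/r − 1/a) = 3.986×10¹⁴ × (2.895×10⁻⁷ − 4.227×10⁻⁸) = 9.853×10⁷ m²/s².
v = 9926 m/s = 9.926 km/s.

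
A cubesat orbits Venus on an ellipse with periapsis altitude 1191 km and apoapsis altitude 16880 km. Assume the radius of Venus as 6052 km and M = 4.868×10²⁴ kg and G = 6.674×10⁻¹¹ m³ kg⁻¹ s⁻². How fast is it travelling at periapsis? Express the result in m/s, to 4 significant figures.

v ≈ 8257 m/s

μ = GM = 6.674×10⁻¹¹ × 4.868×10²⁴ = 3.249×10¹⁴ m³/s².
r_p = 6052 + 1191 = 7243.0 km = 7.2430×10⁶ m.
r_a = 6052 + 16880 = 22932 km = 2.2932×10⁷ m.
Semi-major axis a = (r_p + r_a)/2 = 15088 km = 1.509×10⁷ m.
Vis-viva: v² = μ(2/r − 1/a) = 3.249×10¹⁴ × (2.761×10⁻⁷ − 6.628×10⁻⁸) = 6.818×10⁷ m²/s².
v = 8257 m/s.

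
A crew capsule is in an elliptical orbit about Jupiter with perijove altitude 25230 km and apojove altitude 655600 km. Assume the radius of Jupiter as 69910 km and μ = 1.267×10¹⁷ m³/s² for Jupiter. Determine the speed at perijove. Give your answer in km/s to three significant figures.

r_p = 69910 + 25230 = 95140 km = 9.5140×10⁷ m.
r_a = 69910 + 655600 = 725510 km = 7.2551×10⁸ m.
Semi-major axis a = (r_p + r_a)/2 = 4.1032×10⁵ km = 4.103×10⁸ m.
Vis-viva: v² = μ(2/r − 1/a) = 1.267×10¹⁷ × (2.102×10⁻⁸ − 2.437×10⁻⁹) = 2.355×10⁹ m²/s².
v = 48520 m/s = 48.52 km/s.

v ≈ 48.5 km/s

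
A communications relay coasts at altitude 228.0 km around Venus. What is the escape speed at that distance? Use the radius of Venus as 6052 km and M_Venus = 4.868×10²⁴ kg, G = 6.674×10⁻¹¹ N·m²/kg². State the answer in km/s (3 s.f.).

v_esc ≈ 10.2 km/s

μ = GM = 6.674×10⁻¹¹ × 4.868×10²⁴ = 3.249×10¹⁴ m³/s².
r = 6052 + 228.0 = 6280.0 km = 6.2800×10⁶ m.
Escape speed v_esc = √(2μ/r) = √(2 × 3.249×10¹⁴ / 6.280×10⁶) = √(1.035×10⁸) = 10170 m/s.
= 10.17 km/s.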